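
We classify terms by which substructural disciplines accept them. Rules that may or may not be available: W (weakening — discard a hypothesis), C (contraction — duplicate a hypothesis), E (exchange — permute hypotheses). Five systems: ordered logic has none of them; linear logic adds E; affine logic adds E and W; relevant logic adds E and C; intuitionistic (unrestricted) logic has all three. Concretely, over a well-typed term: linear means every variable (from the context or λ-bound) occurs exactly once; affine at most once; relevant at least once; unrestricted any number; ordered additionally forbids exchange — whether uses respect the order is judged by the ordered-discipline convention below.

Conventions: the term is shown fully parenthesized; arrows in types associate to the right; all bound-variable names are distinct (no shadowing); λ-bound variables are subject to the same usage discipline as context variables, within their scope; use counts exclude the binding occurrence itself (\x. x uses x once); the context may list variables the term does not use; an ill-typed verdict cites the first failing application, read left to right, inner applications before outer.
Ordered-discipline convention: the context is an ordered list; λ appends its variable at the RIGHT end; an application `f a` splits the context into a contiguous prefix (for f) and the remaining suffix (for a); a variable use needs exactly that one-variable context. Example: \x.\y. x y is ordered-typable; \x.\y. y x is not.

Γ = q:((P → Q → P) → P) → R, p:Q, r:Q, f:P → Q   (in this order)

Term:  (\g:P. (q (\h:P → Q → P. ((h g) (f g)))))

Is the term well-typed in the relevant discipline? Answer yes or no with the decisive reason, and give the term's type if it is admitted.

no — p, r left unused
counts: q ×1; p ×0; r ×0; f ×1; g (λ-bound) ×2; h (λ-bound) ×1
uses in reading order: q, h, g, f, g
typing: well-typed — term : P → R
all disciplines: ordered ✗; linear ✗; affine ✗; relevant ✗; unrestricted ✓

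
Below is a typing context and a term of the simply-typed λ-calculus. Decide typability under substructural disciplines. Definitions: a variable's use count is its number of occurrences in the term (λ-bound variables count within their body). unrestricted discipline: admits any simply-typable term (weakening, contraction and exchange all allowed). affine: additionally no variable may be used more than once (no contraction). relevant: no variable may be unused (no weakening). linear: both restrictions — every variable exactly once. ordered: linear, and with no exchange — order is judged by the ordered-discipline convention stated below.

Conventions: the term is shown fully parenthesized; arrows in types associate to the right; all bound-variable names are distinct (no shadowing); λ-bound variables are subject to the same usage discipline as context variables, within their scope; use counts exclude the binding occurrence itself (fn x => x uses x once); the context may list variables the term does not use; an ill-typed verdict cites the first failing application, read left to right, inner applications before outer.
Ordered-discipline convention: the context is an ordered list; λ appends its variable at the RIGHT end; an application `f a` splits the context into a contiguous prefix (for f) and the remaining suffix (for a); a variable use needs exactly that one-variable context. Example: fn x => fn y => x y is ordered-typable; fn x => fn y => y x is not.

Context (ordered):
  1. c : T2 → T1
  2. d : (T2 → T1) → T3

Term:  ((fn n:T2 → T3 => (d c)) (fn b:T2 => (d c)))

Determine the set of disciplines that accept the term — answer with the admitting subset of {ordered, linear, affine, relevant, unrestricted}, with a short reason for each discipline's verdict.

admitting disciplines: unrestricted
counts: c: 2; d: 2; n (λ-bound): 0; b (λ-bound): 0
order of uses: d, c, d, c
typing: well-typed — term : T3
ordered: ✗ — needs contraction — c ×2, d ×2; unused: n, b — weakening required
linear: ✗ — needs contraction — c ×2, d ×2; unused: n, b — weakening required
affine: ✗ — needs contraction — c ×2, d ×2
relevant: ✗ — unused: n, b — weakening required
unrestricted: ✓ — typability at T3 is all that's needed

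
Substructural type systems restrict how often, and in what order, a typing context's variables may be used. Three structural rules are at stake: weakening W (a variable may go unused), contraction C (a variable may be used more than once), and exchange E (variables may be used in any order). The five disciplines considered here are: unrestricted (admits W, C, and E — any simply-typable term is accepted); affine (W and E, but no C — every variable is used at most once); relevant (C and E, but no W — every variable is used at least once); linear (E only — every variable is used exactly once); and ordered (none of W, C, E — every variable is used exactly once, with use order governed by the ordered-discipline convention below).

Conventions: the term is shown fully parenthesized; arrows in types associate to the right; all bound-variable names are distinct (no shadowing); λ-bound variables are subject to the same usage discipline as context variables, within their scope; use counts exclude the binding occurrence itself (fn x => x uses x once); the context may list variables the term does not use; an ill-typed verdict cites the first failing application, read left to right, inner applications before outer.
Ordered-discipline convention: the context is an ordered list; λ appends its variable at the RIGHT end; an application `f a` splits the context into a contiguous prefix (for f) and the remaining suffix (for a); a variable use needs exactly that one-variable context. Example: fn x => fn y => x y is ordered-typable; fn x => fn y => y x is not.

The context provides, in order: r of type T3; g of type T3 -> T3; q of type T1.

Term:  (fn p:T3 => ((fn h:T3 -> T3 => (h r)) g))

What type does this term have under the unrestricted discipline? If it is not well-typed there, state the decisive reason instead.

term : T3 -> T3
use counts: r: 1×; g: 1×; q: 0×; p (λ-bound): 0×; h (λ-bound): 1×
order of uses: h, r, g
typing: well-typed at T3 -> T3
all disciplines: ordered ✗ | linear ✗ | affine ✓ | relevant ✗ | unrestricted ✓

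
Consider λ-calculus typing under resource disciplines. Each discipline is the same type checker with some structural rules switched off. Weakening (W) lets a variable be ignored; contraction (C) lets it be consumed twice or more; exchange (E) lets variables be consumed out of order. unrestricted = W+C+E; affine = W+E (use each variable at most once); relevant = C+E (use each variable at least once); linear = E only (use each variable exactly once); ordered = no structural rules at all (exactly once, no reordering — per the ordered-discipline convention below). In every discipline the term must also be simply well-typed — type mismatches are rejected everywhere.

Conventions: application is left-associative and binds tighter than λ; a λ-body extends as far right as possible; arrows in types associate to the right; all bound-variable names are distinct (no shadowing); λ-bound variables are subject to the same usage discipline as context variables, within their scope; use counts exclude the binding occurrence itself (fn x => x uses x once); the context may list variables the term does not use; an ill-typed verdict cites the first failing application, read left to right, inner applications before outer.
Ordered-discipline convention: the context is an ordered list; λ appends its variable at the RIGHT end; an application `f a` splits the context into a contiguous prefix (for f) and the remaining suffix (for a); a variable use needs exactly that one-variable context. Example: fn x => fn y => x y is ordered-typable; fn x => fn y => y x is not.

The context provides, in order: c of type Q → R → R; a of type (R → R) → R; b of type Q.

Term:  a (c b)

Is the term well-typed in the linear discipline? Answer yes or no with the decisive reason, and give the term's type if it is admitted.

yes — exactly-once usage across c, a, b; term : R
use counts: c ×1; a ×1; b ×1
use order (left to right): a, c, b
typing: well-typed at R
per-discipline verdicts: ordered ✗ | linear ✓ | affine ✓ | relevant ✓ | unrestricted ✓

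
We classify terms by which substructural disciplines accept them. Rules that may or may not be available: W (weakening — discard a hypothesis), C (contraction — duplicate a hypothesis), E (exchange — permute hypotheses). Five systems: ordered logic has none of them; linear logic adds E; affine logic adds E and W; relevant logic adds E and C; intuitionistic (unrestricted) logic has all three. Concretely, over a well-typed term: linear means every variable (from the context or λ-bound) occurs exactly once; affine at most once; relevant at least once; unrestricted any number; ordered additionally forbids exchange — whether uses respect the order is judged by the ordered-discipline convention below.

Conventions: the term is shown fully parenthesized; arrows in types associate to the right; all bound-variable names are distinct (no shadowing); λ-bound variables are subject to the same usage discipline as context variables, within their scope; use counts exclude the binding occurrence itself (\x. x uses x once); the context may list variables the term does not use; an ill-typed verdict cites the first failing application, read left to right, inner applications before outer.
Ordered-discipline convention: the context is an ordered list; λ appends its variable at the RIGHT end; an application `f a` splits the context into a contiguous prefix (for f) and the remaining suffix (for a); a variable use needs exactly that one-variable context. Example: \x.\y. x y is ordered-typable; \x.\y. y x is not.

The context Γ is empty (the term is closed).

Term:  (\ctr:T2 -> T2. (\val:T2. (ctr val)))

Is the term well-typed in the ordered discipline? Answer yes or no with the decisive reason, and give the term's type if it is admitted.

yes — ctr, val once each; derivable with no W/C/E; term : (T2 -> T2) -> T2 -> T2
counts: ctr (bound): 1, val (bound): 1
left-to-right use order: ctr, val
typing: well-typed at (T2 -> T2) -> T2 -> T2
all disciplines: ordered ✓ · linear ✓ · affine ✓ · relevant ✓ · unrestricted ✓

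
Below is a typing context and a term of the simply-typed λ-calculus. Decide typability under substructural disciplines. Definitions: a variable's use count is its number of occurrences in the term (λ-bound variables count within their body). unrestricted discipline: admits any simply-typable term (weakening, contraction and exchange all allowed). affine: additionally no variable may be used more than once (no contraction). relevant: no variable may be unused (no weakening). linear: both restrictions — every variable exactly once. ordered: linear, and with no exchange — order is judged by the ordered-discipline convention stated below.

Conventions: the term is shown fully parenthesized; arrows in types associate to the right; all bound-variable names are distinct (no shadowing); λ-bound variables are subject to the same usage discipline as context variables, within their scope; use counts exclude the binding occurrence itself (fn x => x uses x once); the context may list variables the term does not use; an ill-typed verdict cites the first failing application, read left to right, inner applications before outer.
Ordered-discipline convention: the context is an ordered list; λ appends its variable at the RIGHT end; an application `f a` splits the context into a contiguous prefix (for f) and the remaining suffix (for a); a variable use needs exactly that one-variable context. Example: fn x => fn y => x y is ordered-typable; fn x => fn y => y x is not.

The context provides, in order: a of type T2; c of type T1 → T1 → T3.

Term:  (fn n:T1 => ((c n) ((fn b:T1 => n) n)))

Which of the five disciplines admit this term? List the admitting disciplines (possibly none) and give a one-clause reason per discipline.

admitted in: unrestricted
use counts: a=0; c=1; n [bound]=3; b [bound]=0
uses in reading order: c, n, n, n
typing: well-typed — term : T1 → T3
ordered ✗ (n ×3 used more than once (contraction); a, b never used (weakening))
linear ✗ (n ×3 used more than once (contraction); a, b never used (weakening))
affine ✗ (n ×3 used more than once (contraction))
relevant ✗ (a, b never used (weakening))
unrestricted ✓ (well-typed at T1 → T3; no restrictions here)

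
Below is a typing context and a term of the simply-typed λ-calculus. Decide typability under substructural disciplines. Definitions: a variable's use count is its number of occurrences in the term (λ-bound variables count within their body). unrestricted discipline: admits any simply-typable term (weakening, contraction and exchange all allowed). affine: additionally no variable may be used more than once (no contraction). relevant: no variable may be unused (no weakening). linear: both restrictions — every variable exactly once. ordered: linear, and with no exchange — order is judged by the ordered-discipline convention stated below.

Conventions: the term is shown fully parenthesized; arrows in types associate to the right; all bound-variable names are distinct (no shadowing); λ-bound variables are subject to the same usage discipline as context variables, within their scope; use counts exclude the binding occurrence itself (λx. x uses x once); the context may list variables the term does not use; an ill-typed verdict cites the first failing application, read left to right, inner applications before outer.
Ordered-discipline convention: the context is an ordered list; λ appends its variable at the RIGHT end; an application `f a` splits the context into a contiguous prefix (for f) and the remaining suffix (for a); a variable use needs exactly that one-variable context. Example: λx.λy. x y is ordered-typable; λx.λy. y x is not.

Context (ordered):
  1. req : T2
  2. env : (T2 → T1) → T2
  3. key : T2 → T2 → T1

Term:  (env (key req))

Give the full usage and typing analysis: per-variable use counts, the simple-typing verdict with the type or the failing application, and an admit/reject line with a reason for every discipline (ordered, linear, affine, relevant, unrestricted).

counts: req: 1×; env: 1×; key: 1×
order of uses: env, key, req
typing: ✓ — T2
ordered: ✗, no ordered split (uses run env, key, req)
linear: ✓, single use per variable (req, env, key)
affine: ✓, at most one use each (req, env, key)
relevant: ✓, req, env, key: all used, weakening unneeded
unrestricted: ✓, type-checks (T2) and nothing is barred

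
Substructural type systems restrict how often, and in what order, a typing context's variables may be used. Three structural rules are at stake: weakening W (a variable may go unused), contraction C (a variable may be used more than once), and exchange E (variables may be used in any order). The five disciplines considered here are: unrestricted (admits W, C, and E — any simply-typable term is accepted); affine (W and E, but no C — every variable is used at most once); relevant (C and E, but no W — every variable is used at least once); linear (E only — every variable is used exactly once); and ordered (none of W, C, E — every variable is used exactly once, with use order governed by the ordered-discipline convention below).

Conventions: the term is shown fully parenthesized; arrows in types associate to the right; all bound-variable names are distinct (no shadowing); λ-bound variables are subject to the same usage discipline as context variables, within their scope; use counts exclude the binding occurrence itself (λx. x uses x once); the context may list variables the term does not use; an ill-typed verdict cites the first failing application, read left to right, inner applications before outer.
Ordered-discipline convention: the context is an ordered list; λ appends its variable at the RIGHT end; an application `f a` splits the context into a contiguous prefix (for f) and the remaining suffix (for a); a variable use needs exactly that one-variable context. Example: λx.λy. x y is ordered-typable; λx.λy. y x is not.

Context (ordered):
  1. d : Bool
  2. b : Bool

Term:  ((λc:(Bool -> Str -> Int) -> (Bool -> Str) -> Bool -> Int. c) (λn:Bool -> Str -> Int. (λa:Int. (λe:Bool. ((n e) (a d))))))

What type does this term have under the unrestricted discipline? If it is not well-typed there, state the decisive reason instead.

not well-typed under unrestricted — the type mismatch rejects it
usage: d: 1×, b: 0×, c (λ-bound): 1×, n (λ-bound): 1×, a (λ-bound): 1×, e (λ-bound): 1×
order of uses: c, n, e, a, d
typing: ill-typed: can't apply a value of type Int
all disciplines: ordered ✗, linear ✗, affine ✗, relevant ✗, unrestricted ✗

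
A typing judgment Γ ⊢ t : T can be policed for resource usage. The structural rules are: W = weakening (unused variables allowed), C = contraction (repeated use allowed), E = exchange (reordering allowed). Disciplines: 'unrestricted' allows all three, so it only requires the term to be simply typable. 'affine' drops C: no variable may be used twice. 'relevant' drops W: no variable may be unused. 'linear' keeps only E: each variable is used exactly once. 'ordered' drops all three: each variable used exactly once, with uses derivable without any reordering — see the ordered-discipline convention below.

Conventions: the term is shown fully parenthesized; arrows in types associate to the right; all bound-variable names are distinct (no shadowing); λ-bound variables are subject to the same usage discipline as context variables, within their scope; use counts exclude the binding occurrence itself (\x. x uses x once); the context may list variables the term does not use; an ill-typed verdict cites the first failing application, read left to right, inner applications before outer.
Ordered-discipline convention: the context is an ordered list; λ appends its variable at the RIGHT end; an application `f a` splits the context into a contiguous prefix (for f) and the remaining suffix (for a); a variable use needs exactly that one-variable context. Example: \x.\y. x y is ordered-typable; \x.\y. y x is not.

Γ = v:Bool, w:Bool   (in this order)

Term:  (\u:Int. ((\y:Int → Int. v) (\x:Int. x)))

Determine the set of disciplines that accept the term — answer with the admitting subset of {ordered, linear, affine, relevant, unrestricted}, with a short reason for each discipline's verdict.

admitting disciplines: affine, unrestricted
variable uses: v ×1, w ×0, u [bound] ×0, y [bound] ×0, x [bound] ×1
uses in reading order: v, x
typing: well-typed — term : Int → Bool
ordered ✗ (unused: w, u, y — weakening required)
linear ✗ (unused: w, u, y — weakening required)
affine ✓ (none of v, w, u, y, x used more than once)
relevant ✗ (unused: w, u, y — weakening required)
unrestricted ✓ (typability at Int → Bool is all that's needed)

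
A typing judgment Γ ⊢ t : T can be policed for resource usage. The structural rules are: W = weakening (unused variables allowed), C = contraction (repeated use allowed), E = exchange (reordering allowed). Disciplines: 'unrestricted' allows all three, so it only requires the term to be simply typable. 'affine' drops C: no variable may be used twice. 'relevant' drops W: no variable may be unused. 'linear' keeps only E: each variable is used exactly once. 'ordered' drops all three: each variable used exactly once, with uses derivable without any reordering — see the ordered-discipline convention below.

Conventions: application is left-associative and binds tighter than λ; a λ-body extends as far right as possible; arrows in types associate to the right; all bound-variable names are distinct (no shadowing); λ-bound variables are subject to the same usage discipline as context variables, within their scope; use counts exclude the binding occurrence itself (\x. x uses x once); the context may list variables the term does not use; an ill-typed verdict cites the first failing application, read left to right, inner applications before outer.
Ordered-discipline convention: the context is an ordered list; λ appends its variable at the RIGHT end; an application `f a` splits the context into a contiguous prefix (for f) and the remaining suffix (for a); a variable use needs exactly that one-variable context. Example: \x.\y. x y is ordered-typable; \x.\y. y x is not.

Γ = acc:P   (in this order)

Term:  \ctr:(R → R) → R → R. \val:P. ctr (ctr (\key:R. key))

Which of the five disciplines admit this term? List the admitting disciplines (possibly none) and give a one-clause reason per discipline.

admitted by: unrestricted
use counts: acc=0, ctr (bound)=2, val (bound)=0, key (bound)=1
use order (left to right): ctr, ctr, key
typing: the term checks, with type ((R → R) → R → R) → P → R → R
ordered ✗ (ctr ×2 used more than once (contraction); acc, val never used (weakening))
linear ✗ (ctr ×2 used more than once (contraction); acc, val never used (weakening))
affine ✗ (ctr ×2 used more than once (contraction))
relevant ✗ (acc, val never used (weakening))
unrestricted ✓ (well-typed at ((R → R) → R → R) → P → R → R; no restrictions here)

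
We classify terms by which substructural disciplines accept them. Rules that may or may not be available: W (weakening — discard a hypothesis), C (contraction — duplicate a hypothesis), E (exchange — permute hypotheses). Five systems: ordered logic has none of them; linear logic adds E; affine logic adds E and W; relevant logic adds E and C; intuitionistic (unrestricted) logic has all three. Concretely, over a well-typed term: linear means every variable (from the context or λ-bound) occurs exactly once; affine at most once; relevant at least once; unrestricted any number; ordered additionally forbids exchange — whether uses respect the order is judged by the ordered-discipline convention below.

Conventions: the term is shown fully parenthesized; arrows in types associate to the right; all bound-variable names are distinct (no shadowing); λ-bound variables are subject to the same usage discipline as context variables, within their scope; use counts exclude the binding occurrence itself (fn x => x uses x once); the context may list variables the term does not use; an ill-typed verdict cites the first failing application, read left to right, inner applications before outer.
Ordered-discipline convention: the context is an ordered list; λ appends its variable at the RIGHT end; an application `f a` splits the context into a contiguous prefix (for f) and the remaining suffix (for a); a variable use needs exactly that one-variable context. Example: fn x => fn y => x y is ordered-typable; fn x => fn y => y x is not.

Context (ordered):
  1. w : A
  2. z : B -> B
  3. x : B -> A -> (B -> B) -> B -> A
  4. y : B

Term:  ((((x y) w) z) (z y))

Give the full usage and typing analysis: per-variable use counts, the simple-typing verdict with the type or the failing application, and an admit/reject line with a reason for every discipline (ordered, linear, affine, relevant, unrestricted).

counts: w ×1, z ×2, x ×1, y ×2
left-to-right use order: x, y, w, z, z, y
typing: ✓ — A
ordered ✗ (needs contraction — z ×2, y ×2)
linear ✗ (needs contraction — z ×2, y ×2)
affine ✗ (needs contraction — z ×2, y ×2)
relevant ✓ (at least one use each (w, z, x, y))
unrestricted ✓ (type-checks (A) and nothing is barred)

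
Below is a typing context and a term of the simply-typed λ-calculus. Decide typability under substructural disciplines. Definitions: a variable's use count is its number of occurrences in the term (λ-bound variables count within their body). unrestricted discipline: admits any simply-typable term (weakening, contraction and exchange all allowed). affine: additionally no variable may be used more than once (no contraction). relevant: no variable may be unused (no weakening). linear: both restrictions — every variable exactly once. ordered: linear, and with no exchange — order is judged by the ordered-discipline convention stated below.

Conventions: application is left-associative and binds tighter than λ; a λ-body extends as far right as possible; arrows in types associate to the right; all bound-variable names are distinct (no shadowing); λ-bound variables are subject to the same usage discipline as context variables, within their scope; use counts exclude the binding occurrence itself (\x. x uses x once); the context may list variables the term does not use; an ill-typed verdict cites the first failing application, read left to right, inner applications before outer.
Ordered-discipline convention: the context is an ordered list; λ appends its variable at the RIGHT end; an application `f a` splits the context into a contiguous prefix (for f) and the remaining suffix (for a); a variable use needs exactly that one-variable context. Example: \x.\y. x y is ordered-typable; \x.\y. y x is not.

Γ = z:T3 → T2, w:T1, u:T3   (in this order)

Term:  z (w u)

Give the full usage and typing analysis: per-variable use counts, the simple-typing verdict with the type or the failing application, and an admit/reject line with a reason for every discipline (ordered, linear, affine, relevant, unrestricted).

variable uses: z ×1; w ×1; u ×1
left-to-right use order: z, w, u
typing: ill-typed: non-function type T1 applied to an argument
ordered ✗ (a type mismatch blocks all five)
linear ✗ (the type mismatch rejects it)
affine ✗ (not simply typable)
relevant ✗ (fails simple typing)
unrestricted ✗ (a type mismatch blocks all five)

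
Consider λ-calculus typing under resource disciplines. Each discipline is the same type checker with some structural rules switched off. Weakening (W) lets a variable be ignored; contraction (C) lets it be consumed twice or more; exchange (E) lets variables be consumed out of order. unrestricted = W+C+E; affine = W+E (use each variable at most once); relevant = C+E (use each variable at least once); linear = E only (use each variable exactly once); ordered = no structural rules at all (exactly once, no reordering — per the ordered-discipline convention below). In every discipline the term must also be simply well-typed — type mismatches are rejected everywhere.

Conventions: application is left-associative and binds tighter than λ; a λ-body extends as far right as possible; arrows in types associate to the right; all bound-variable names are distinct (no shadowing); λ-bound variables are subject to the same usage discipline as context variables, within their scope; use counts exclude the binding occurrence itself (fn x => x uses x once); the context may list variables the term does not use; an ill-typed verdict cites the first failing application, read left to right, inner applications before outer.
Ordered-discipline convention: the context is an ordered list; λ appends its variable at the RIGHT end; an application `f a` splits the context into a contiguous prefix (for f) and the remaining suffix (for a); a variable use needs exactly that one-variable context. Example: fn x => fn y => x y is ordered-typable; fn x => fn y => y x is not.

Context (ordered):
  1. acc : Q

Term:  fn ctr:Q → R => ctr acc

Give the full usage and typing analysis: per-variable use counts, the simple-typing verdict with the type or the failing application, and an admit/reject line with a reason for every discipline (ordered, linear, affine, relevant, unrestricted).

variable uses: acc: 1×; ctr [bound]: 1×
order of uses: ctr, acc
typing: well-typed — term : (Q → R) → R
ordered: ✗ — no contiguous prefix/suffix split fits ctr, acc
linear: ✓ — acc, ctr: one use apiece
affine: ✓ — none of acc, ctr used more than once
relevant: ✓ — acc, ctr: all used, weakening unneeded
unrestricted: ✓ — simply typable at (Q → R) → R; W, C, E all held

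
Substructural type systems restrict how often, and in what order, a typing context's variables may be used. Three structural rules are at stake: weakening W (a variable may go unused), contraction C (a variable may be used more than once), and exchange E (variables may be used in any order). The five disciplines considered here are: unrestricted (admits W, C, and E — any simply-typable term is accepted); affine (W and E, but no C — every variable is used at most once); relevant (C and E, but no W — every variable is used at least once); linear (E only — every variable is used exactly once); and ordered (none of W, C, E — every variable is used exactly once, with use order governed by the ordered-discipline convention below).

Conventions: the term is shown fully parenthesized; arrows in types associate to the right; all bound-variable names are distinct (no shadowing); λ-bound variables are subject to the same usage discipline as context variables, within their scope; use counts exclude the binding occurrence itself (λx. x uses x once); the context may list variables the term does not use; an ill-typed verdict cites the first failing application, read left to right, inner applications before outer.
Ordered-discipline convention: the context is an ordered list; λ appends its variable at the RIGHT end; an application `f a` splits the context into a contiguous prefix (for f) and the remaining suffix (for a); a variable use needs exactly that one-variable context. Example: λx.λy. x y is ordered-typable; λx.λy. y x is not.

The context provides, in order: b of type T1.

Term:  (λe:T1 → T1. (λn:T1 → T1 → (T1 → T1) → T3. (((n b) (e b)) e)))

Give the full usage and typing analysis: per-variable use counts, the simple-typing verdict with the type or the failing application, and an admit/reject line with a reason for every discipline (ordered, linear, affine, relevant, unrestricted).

variable uses: b: 2×, e [bound]: 2×, n [bound]: 1×
order of uses: n, b, e, b, e
typing: ✓ — (T1 → T1) → (T1 → T1 → (T1 → T1) → T3) → T3
ordered ✗ (uses contraction: b ×2, e ×2)
linear ✗ (uses contraction: b ×2, e ×2)
affine ✗ (uses contraction: b ×2, e ×2)
relevant ✓ (every one of b, e, n appears)
unrestricted ✓ (typability at (T1 → T1) → (T1 → T1 → (T1 → T1) → T3) → T3 is all that's needed)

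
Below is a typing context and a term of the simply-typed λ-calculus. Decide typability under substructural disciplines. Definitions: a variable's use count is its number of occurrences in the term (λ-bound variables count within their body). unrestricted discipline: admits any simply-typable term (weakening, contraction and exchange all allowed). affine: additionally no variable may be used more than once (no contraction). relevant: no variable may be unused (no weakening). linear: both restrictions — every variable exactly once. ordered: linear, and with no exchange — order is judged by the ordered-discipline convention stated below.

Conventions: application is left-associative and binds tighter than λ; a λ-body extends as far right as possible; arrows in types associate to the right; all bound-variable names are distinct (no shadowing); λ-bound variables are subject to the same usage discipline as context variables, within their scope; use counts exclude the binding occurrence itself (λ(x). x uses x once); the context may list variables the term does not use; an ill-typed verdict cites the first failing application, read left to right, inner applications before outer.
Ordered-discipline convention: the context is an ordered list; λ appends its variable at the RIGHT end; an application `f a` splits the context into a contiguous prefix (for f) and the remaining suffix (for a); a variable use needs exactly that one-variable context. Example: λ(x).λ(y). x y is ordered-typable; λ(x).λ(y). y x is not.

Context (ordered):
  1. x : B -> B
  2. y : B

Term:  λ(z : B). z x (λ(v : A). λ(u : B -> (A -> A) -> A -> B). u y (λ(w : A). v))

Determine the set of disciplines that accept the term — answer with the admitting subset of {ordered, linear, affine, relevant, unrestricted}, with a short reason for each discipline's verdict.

accepted by: none
counts: x=1; y=1; z [bound]=1; v [bound]=1; u [bound]=1; w [bound]=0
order of uses: z, x, u, y, v
typing: ill-typed: applying a non-function (B)
ordered ✗ (the type mismatch rejects it)
linear ✗ (not simply typable)
affine ✗ (fails simple typing)
relevant ✗ (a type mismatch blocks all five)
unrestricted ✗ (the type mismatch rejects it)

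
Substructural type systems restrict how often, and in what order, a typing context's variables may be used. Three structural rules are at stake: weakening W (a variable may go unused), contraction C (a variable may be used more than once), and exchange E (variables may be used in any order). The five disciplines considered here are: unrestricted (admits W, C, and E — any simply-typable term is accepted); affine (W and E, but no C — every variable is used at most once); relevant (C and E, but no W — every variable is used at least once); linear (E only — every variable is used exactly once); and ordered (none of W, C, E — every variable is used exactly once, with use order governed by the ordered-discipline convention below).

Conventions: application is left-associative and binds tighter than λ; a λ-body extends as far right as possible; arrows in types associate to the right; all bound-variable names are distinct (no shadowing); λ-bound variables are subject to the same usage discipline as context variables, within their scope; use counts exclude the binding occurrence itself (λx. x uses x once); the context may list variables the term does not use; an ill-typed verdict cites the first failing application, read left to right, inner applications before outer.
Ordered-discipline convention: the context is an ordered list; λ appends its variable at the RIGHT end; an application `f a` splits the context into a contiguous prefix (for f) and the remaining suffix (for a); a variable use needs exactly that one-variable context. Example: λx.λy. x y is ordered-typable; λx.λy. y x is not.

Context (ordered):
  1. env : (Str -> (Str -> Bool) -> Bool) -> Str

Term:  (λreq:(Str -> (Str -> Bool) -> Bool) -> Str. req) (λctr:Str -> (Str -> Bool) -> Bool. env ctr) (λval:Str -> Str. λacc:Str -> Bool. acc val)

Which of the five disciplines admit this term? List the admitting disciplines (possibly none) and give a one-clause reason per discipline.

admitted by: none
variable uses: env: 1×; req (λ-bound): 1×; ctr (λ-bound): 1×; val (λ-bound): 1×; acc (λ-bound): 1×
left-to-right use order: req, env, ctr, acc, val
typing: ill-typed: an argument Str -> Str mismatches the expected Str
ordered: ✗ — not simply typable
linear: ✗ — fails simple typing
affine: ✗ — a type mismatch blocks all five
relevant: ✗ — the type mismatch rejects it
unrestricted: ✗ — not simply typable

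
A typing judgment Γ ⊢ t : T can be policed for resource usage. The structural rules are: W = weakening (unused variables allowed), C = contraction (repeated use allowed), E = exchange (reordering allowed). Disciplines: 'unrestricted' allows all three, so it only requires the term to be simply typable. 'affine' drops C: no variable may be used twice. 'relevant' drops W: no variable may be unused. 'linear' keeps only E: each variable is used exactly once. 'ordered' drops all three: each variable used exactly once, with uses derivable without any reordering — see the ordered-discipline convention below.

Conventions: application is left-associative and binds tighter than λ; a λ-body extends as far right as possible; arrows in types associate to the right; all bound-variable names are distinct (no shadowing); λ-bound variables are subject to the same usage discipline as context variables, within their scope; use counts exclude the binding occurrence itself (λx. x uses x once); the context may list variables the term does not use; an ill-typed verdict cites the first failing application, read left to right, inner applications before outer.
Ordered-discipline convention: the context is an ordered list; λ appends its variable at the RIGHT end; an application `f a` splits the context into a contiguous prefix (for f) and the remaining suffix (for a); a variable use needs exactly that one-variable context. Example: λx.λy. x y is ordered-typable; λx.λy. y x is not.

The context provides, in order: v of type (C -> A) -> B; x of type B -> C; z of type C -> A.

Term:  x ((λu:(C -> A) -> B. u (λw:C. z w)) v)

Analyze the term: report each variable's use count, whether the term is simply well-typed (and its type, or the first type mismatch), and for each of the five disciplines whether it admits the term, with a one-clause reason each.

usage: v: 1×; x: 1×; z: 1×; u [bound]: 1×; w [bound]: 1×
order of uses: x, u, z, w, v
typing: well-typed — term : C
ordered ✗ (no ordered split (uses run x, u, z, w, v))
linear ✓ (single use per variable (v, x, z, u, w))
affine ✓ (no duplicate uses among v, x, z, u, w)
relevant ✓ (every one of v, x, z, u, w appears)
unrestricted ✓ (simply typable at C; W, C, E all held)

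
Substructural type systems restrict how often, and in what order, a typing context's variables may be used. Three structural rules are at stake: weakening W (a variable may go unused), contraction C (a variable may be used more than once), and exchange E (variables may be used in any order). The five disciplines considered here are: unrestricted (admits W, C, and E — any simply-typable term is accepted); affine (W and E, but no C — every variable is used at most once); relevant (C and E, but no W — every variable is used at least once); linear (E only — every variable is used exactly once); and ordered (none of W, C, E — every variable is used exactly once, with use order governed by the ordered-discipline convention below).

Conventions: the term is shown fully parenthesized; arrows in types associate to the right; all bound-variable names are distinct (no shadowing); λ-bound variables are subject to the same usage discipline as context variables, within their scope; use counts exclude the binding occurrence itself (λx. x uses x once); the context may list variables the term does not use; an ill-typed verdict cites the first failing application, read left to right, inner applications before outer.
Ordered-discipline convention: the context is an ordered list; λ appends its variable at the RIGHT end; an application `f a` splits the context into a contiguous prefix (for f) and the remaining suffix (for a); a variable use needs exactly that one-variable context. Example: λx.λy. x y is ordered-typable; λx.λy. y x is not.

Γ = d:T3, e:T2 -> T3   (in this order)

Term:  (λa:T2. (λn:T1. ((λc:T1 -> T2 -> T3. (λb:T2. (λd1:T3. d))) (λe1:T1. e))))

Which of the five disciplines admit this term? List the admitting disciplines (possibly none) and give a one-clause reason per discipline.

admitting disciplines: affine, unrestricted
use counts: d ×1, e ×1, a (λ-bound) ×0, n (λ-bound) ×0, c (λ-bound) ×0, b (λ-bound) ×0, d1 (λ-bound) ×0, e1 (λ-bound) ×0
left-to-right use order: d, e
typing: well-typed — term : T2 -> T1 -> T2 -> T3 -> T3
ordered ✗ (a, n, c, b, d1, e1 left unused)
linear ✗ (a, n, c, b, d1, e1 left unused)
affine ✓ (no duplicate uses among d, e, a, n, c, b, d1, e1)
relevant ✗ (a, n, c, b, d1, e1 left unused)
unrestricted ✓ (type-checks (T2 -> T1 -> T2 -> T3 -> T3) and nothing is barred)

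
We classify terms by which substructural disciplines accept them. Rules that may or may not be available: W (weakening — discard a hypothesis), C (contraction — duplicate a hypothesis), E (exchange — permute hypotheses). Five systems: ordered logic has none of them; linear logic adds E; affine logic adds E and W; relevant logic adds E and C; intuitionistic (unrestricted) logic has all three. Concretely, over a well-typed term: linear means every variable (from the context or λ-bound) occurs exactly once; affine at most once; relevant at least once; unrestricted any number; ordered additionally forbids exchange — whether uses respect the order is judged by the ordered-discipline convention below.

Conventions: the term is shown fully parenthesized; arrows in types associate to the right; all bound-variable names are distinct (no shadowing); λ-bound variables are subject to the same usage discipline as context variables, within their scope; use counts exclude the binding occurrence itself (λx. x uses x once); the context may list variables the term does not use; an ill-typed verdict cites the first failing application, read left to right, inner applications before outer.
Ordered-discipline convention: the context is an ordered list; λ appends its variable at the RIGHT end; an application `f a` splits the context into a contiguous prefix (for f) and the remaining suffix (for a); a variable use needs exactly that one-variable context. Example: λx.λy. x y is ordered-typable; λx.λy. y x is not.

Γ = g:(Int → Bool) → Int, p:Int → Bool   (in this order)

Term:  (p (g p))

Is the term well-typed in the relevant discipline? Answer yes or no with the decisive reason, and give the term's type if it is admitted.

yes — g, p: all used, weakening unneeded; term : Bool
counts: g: 1×, p: 2×
uses in reading order: p, g, p
typing: the term checks, with type Bool
across the five disciplines: ordered ✗, linear ✗, affine ✗, relevant ✓, unrestricted ✓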